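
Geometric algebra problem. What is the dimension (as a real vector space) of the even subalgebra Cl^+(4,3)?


Even subalgebra dimension = 2^(n-1)
n = 4 + 3 = 7
2^(7 - 1) = 2^6 = 64
Verification: sum of C(7,k) for even k = 1 + 21 + 35 + 7 = 64
Result = 64


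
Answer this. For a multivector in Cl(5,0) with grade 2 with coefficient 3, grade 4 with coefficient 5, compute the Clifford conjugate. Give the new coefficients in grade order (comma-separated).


Clifford conjugate sign for grade k: (-1)^(k(k+1)/2)
Grade 2: (-1)^(2*3/2) = (-1)^3 = -1, coeff 3 -> -3
Grade 4: (-1)^(4*5/2) = (-1)^10 = 1, coeff 5 -> 5
Conjugated coefficients: -3, 5


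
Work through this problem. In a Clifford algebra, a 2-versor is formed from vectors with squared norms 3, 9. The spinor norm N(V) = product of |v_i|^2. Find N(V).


Spinor norm N(V) = |v1|^2 * |v2|^2 * ... * |v2|^2
= 3 * 9
Running product: 3, 27
N(V) = 27


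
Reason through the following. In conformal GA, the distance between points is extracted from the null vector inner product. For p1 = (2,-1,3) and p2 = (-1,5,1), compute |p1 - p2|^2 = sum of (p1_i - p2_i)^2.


p1 - p2 = (3, -6, 2)
|p1 - p2|^2 = 3^2 + (-6)^2 + 2^2
= 9 + 36 + 4
= 49


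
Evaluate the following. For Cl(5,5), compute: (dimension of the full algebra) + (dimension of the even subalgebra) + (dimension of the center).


n = 5 + 5 = 10
Total dim = 2^10 = 1024
Even subalgebra dim = 2^9 = 512
n is even, so center dim = 1
Sum = 1024 + 512 + 1 = 1537


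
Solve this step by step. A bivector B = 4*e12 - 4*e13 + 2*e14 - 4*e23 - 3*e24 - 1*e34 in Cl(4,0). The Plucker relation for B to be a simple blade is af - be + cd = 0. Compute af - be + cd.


Plucker relation: af - be + cd
a*f = 4*(-1) = -4
b*e = (-4)*(-3) = 12
c*d = 2*(-4) = -8
af - be + cd = -4 - 12 + (-8)
= -24


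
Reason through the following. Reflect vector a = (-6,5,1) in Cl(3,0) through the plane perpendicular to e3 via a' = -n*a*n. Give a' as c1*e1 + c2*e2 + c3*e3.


Reflection formula: a' = -n*a*n, with n = e3 (unit vector, n^2 = 1).
For reflection through hyperplane perp to e3:
The component along e3 flips sign, others stay.
a = (-6, 5, 1)
a' = (-6, 5, -1)
a' = -6*e1 + 5*e2 - 1*e3


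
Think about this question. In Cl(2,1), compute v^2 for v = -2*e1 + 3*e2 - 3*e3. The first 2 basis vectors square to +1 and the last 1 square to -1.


v^2 = sum of c_i^2 * e_i^2
Positive signature terms (e_i^2 = +1): (-2)^2 + 3^2 = 13
Negative signature terms (e_j^2 = -1): (-3)^2 = 9
v^2 = 13 - 9 = 4


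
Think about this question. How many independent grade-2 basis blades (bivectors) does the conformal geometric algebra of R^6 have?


The conformal model of R^6 uses Cl(7,1) with m = 6 + 2 = 8 generators.
Number of grade-2 blades = C(m, 2) = C(8, 2)
= 8*7/2 = 28


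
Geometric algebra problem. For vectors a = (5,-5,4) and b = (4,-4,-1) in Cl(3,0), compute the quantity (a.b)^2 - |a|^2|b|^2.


a . b = 5*4 + (-5)*(-4) + 4*(-1)
= 20 + 20 + (-4) = 36
|a|^2 = 5^2 + (-5)^2 + 4^2 = 66
|b|^2 = 4^2 + (-4)^2 + (-1)^2 = 33
(a.b)^2 = 36^2 = 1296
|a|^2 * |b|^2 = 66 * 33 = 2178
Result = 1296 - 2178 = -882


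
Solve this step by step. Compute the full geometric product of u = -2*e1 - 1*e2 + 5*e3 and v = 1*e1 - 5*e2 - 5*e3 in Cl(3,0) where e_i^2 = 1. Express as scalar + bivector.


In Cl(3,0): e_i^2 = 1, e_ie_j = -e_je_i for i != j.
Scalar part = u . v = (-2)*1 + (-1)*(-5) + 5*(-5)
= -2 + 5 + (-25) = -22
e12 coeff = (-2)*(-5) - (-1)*1 = 10 - (-1) = 11
e13 coeff = (-2)*(-5) - 5*1 = 10 - 5 = 5
e23 coeff = (-1)*(-5) - 5*(-5) = 5 - (-25) = 30
uv = -22 + 11*e12 + 5*e13 + 30*e23


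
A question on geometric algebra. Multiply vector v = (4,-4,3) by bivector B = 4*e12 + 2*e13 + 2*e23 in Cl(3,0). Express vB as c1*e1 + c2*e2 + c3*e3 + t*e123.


vB has grade-1 (vector) and grade-3 (trivector) parts: vB = (v _| B) + (v ^ B).
Vector part <vB>_1:
  e1: -v2*b12 - v3*b13 = -(-4)*(4) - (3)*(2) = 10
  e2: v1*b12 - v3*b23 = (4)*(4) - (3)*(2) = 10
  e3: v1*b13 + v2*b23 = (4)*(2) + (-4)*(2) = 0
Trivector part <vB>_3:
  e123: v1*b23 - v2*b13 + v3*b12 = (4)*(2) - (-4)*(2) + (3)*(4) = 28
vB = 10*e1 + 10*e2 + 0*e3 + 28*e123


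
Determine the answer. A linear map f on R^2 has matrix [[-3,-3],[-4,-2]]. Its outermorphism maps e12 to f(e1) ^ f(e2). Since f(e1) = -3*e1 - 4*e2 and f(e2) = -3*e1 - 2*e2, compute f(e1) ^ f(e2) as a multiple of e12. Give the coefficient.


The outermorphism of a linear map f sends e1^e2 to f(e1)^f(e2).
f(e1) = -3*e1 - 4*e2
f(e2) = -3*e1 - 2*e2
f(e1) ^ f(e2) = (-3*e1 - 4*e2) ^ (-3*e1 - 2*e2)
= (-3)*(-2)*e12 + (-4)*(-3)*e21
= (6 - 12)*e12
= -6*e12
Coefficient = -6


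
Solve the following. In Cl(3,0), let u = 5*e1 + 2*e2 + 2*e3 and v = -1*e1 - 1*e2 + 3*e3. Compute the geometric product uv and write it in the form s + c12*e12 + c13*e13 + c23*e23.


In Cl(3,0): e_i^2 = 1, e_ie_j = -e_je_i for i != j.
Scalar part = u . v = 5*(-1) + 2*(-1) + 2*3
= -5 + (-2) + 6 = -1
e12 coeff = 5*(-1) - 2*(-1) = -5 - (-2) = -3
e13 coeff = 5*3 - 2*(-1) = 15 - (-2) = 17
e23 coeff = 2*3 - 2*(-1) = 6 - (-2) = 8
uv = -1 - 3*e12 + 17*e13 + 8*e23


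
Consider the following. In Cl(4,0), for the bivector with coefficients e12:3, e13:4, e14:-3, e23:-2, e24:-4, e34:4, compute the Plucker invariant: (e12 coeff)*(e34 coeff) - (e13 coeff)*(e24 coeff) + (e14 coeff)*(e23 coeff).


Plucker relation: af - be + cd
a*f = 3*4 = 12
b*e = 4*(-4) = -16
c*d = (-3)*(-2) = 6
af - be + cd = 12 - (-16) + 6
= 34


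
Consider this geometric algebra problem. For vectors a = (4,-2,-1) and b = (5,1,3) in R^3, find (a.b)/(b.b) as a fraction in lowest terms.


Projection coefficient = (a . b) / (b . b)
a . b = 4*5 + (-2)*1 + (-1)*3
= 20 + (-2) + (-3) = 15
b . b = 5^2 + 1^2 + 3^2
= 25 + 1 + 9 = 35
Coefficient = 15/35
In lowest terms: 3/7


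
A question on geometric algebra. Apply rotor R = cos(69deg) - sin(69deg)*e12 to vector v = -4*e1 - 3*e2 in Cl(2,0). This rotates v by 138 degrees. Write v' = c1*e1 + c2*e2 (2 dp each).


Rotor R = cos(69deg) - sin(69deg)*e12
Rotation angle theta = 2 * 69 = 138 degrees
v' = R*v*~R rotates v by theta.
cos(138deg) = -0.7431, sin(138deg) = 0.6691
v'_1 = -4*cos(138deg) - (-3)*sin(138deg)
= -4*(-0.7431) - (-3)*0.6691
= 4.98
v'_2 = -4*sin(138deg) + (-3)*cos(138deg)
= -4*0.6691 + (-3)*(-0.7431)
= -0.45
v' = 4.98*e1 - 0.45*e2


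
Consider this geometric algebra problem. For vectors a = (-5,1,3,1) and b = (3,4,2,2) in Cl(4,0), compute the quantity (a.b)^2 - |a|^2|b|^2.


a . b = (-5)*3 + 1*4 + 3*2 + 1*2
= -15 + 4 + 6 + 2 = -3
|a|^2 = (-5)^2 + 1^2 + 3^2 + 1^2 = 36
|b|^2 = 3^2 + 4^2 + 2^2 + 2^2 = 33
(a.b)^2 = (-3)^2 = 9
|a|^2 * |b|^2 = 36 * 33 = 1188
Result = 9 - 1188 = -1179


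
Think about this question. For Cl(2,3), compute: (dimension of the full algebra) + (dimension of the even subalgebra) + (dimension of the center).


n = 2 + 3 = 5
Total dim = 2^5 = 32
Even subalgebra dim = 2^4 = 16
n is odd, so center dim = 2
Sum = 32 + 16 + 2 = 50


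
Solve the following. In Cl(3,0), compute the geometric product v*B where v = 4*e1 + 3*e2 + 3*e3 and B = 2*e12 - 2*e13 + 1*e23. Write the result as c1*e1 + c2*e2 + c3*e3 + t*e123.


vB has grade-1 (vector) and grade-3 (trivector) parts: vB = (v _| B) + (v ^ B).
Vector part <vB>_1:
  e1: -v2*b12 - v3*b13 = -(3)*(2) - (3)*(-2) = 0
  e2: v1*b12 - v3*b23 = (4)*(2) - (3)*(1) = 5
  e3: v1*b13 + v2*b23 = (4)*(-2) + (3)*(1) = -5
Trivector part <vB>_3:
  e123: v1*b23 - v2*b13 + v3*b12 = (4)*(1) - (3)*(-2) + (3)*(2) = 16
vB = 0*e1 + 5*e2 - 5*e3 + 16*e123


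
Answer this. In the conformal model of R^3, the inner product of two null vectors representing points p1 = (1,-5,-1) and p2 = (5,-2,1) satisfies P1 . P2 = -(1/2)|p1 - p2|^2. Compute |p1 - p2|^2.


p1 - p2 = (-4, -3, -2)
|p1 - p2|^2 = (-4)^2 + (-3)^2 + (-2)^2
= 16 + 9 + 4
= 29


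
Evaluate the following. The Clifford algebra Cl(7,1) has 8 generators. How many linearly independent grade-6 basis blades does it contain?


Number of grade-k basis blades in Cl(p,q) with n = p + q is C(n, k).
n = 7 + 1 = 8
C(8, 6) = 8! / (6! * 2!)
= 40320 / (720 * 2)
= 28


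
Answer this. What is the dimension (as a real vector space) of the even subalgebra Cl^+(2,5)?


Even subalgebra dimension = 2^(n-1)
n = 2 + 5 = 7
2^(7 - 1) = 2^6 = 64
Verification: sum of C(7,k) for even k = 1 + 21 + 35 + 7 = 64
Result = 64


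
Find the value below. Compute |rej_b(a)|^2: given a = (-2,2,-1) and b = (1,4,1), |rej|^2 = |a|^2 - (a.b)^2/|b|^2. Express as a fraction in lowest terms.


|a|^2 = (-2)^2 + 2^2 + (-1)^2 = 9
|b|^2 = 1^2 + 4^2 + 1^2 = 18
a . b = (-2)*1 + 2*4 + (-1)*1 = 5
(a.b)^2 = 5^2 = 25
|rej|^2 = 9 - 25/18
= (162 - 25)/18
= 137/18
In lowest terms: 137/18


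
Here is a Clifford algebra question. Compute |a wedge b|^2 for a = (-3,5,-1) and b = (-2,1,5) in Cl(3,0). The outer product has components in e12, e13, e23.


a wedge b = (a1*b2 - a2*b1)*e12 + (a1*b3 - a3*b1)*e13 + (a2*b3 - a3*b2)*e23
e12 coeff: (-3)*1 - 5*(-2) = -3 - (-10) = 7
e13 coeff: (-3)*5 - (-1)*(-2) = -15 - 2 = -17
e23 coeff: 5*5 - (-1)*1 = 25 - (-1) = 26
|a wedge b|^2 = 7^2 + (-17)^2 + 26^2
= 49 + 289 + 676
= 1014


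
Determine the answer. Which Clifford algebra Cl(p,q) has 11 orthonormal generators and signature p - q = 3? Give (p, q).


We need p + q = 11 and p - q = 3.
Adding: 2p = 11 + 3 = 14, so p = 7.
Then q = 11 - 7 = 4.
(p, q) = (7, 4)


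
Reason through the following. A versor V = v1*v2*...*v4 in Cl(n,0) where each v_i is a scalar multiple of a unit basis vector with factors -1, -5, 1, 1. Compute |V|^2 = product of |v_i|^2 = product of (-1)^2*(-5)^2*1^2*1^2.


Each vector v_i has |v_i|^2 = s_i^2
Squared scales: (-1)^2 = 1, (-5)^2 = 25, 1^2 = 1, 1^2 = 1
|V|^2 = 1 * 25 * 1 * 1
= 25


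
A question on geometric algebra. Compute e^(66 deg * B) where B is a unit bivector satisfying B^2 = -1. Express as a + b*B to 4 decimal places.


For a unit bivector B with B^2 = -1, the exponential series gives
e^(theta*B) = cos(theta) + sin(theta)*B (the GA analogue of Euler's formula).
theta = 66 degrees = 1.151917 rad
cos(66 deg) = 0.4067
sin(66 deg) = 0.9135
exp(theta*B) = 0.4067 + 0.9135*B


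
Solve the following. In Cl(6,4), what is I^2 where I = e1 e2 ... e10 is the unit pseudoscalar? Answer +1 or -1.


The pseudoscalar I = e1...e_n (product of all n generators) of Cl(p,q) satisfies I^2 = (-1)^(q + n(n-1)/2).
p = 6, q = 4, n = p + q = 10
n(n-1)/2 = 10 * 9 / 2 = 45
Exponent = q + n(n-1)/2 = 4 + 45 = 49
I^2 = (-1)^49 = -1


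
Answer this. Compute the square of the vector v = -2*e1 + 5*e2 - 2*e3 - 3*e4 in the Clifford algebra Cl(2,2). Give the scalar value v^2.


v^2 = sum of c_i^2 * e_i^2
Positive signature terms (e_i^2 = +1): (-2)^2 + 5^2 = 29
Negative signature terms (e_j^2 = -1): (-2)^2 + (-3)^2 = 13
v^2 = 29 - 13 = 16


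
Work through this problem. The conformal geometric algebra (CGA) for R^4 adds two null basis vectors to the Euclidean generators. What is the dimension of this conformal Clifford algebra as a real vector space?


The conformal model of R^4 uses Cl(5,1): the 4 Euclidean generators plus two extra orthogonal generators e+ (e+^2 = +1) and e- (e-^2 = -1), from which the null vectors e0, einf are built.
Number of generators m = 4 + 2 = 6.
dim Cl(p,q) = 2^m = 2^6 = 64


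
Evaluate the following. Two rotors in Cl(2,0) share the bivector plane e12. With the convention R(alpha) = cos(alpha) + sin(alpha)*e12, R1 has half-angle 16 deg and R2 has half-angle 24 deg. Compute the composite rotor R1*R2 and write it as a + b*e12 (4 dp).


Same-plane rotors commute and their half-angles add:
R1*R2 = cos(a1 + a2) + sin(a1 + a2)*e12.
a1 + a2 = 16 + 24 = 40 deg
cos(40 deg) = 0.7660
sin(40 deg) = 0.6428
R1*R2 = 0.7660 + 0.6428*e12


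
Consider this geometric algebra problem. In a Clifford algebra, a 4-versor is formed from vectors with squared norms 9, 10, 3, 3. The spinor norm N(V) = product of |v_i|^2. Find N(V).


Spinor norm N(V) = |v1|^2 * |v2|^2 * ... * |v4|^2
= 9 * 10 * 3 * 3
Running product: 9, 90, 270, 810
N(V) = 810


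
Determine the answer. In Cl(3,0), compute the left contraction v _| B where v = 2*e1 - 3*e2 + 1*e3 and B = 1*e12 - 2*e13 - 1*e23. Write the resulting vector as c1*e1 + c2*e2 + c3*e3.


Left contraction v _| B = <vB>_1 (grade-1 part of the geometric product vB).
Using e1_|e12 = e2, e2_|e12 = -e1, e1_|e13 = e3, e3_|e13 = -e1, e2_|e23 = e3, e3_|e23 = -e2:
e1 coeff: -v2*b12 - v3*b13 = -(-3)*(1) - (1)*(-2) = 5
e2 coeff: v1*b12 - v3*b23 = (2)*(1) - (1)*(-1) = 3
e3 coeff: v1*b13 + v2*b23 = (2)*(-2) + (-3)*(-1) = -1
v _| B = 5*e1 + 3*e2 - 1*e3


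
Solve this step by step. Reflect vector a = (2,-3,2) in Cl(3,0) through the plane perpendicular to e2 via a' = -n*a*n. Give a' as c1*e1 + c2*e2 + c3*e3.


Reflection formula: a' = -n*a*n, with n = e2 (unit vector, n^2 = 1).
For reflection through hyperplane perp to e2:
The component along e2 flips sign, others stay.
a = (2, -3, 2)
a' = (2, 3, 2)
a' = 2*e1 + 3*e2 + 2*e3


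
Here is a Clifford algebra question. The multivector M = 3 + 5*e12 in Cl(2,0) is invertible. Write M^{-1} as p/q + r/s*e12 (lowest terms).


M = 3 + 5*e12, where e12^2 = -1.
Since M commutes with its reverse ~M = a - b*e12, M * ~M = a^2 - b^2*e12^2 = a^2 + b^2.
So M^{-1} = ~M / (a^2 + b^2) = (a - b*e12)/(a^2 + b^2).
a^2 + b^2 = 9 + 25 = 34
Scalar part = 3/34 = 3/34
Bivector coeff = -5/34 = -5/34
M^{-1} = 3/34 - 5/34*e12


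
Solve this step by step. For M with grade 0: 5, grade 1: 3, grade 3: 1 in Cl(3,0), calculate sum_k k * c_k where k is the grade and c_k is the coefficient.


Grade-weighted sum = sum of grade_k * coefficient_k
0*5 = 0
1*3 = 3
3*1 = 3
Total = 0 + 3 + 3 = 6


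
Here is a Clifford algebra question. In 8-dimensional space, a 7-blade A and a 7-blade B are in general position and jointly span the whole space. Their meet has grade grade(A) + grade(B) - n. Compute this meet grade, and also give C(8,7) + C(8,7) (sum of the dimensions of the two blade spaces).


Meet grade = grade(A) + grade(B) - n
= 7 + 7 - 8 = 6
C(8,7) = 8
C(8,7) = 8
dim_A + dim_B = 8 + 8 = 16


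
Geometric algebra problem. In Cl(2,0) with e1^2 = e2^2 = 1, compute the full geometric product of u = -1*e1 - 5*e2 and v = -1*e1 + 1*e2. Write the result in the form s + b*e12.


Expand: (-1*e1 - 5*e2)(-1*e1 + 1*e2)
= (-1)*(-1)*e1e1 + (-1)*1*e1e2 + (-5)*(-1)*e2e1 + (-5)*1*e2e2
Using e1^2 = e2^2 = 1, e2e1 = -e1e2:
Scalar part s = (-1)*(-1) + (-5)*1 = 1 + (-5) = -4
Bivector part b = (-1)*1 - (-5)*(-1) = -1 - 5 = -6
uv = -4 - 6*e12


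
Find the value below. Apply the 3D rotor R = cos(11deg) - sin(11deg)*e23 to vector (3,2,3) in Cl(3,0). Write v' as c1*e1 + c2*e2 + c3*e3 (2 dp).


Rotor R = cos(11deg) - sin(11deg)*e23
Rotation angle theta = 2 * 11 = 22 degrees in the e23 plane (e2 -> e3).
The component perpendicular to the plane (e1) is invariant: v'_1 = v1 = 3.00
cos(22deg) = 0.9272, sin(22deg) = 0.3746
v'_2 = v2*cos(theta) - v3*sin(theta) = 2*0.9272 - 3*0.3746 = 0.73
v'_3 = v2*sin(theta) + v3*cos(theta) = 2*0.3746 + 3*0.9272 = 3.53
v' = 3.00*e1 + 0.73*e2 + 3.53*e3


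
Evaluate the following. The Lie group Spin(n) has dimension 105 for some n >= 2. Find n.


dim Spin(n) = dim so(n) = n(n-1)/2.
Solve n(n-1)/2 = 105, i.e. n^2 - n - 210 = 0.
Discriminant = 1 + 8*105 = 841
n = (1 + sqrt(841))/2 = (1 + 29)/2 = 15


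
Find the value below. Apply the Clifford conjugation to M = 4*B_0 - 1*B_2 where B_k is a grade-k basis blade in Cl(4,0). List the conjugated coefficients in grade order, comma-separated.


Clifford conjugate sign for grade k: (-1)^(k(k+1)/2)
Grade 0: (-1)^(0*1/2) = (-1)^0 = 1, coeff 4 -> 4
Grade 2: (-1)^(2*3/2) = (-1)^3 = -1, coeff -1 -> 1
Conjugated coefficients: 4, 1


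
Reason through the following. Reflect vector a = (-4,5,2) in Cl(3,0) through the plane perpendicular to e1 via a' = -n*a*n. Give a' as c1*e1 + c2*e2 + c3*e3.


Reflection formula: a' = -n*a*n, with n = e1 (unit vector, n^2 = 1).
For reflection through hyperplane perp to e1:
The component along e1 flips sign, others stay.
a = (-4, 5, 2)
a' = (4, 5, 2)
a' = 4*e1 + 5*e2 + 2*e3


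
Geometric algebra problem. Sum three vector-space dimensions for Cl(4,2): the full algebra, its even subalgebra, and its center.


n = 4 + 2 = 6
Total dim = 2^6 = 64
Even subalgebra dim = 2^5 = 32
n is even, so center dim = 1
Sum = 64 + 32 + 1 = 97


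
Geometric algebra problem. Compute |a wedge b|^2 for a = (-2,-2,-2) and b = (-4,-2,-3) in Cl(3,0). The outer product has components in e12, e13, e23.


a wedge b = (a1*b2 - a2*b1)*e12 + (a1*b3 - a3*b1)*e13 + (a2*b3 - a3*b2)*e23
e12 coeff: (-2)*(-2) - (-2)*(-4) = 4 - 8 = -4
e13 coeff: (-2)*(-3) - (-2)*(-4) = 6 - 8 = -2
e23 coeff: (-2)*(-3) - (-2)*(-2) = 6 - 4 = 2
|a wedge b|^2 = (-4)^2 + (-2)^2 + 2^2
= 16 + 4 + 4
= 24


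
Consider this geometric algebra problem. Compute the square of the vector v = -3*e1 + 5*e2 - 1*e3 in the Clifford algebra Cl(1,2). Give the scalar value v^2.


v^2 = sum of c_i^2 * e_i^2
Positive signature terms (e_i^2 = +1): (-3)^2 = 9
Negative signature terms (e_j^2 = -1): 5^2 + (-1)^2 = 26
v^2 = 9 - 26 = -17


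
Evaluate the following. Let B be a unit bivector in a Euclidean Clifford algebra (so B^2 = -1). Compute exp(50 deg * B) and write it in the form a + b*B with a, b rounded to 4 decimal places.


For a unit bivector B with B^2 = -1, the exponential series gives
e^(theta*B) = cos(theta) + sin(theta)*B (the GA analogue of Euler's formula).
theta = 50 degrees = 0.872665 rad
cos(50 deg) = 0.6428
sin(50 deg) = 0.7660
exp(theta*B) = 0.6428 + 0.7660*B


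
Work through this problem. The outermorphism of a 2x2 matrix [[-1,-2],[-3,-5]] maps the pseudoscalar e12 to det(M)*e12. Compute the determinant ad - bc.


The outermorphism of a linear map f sends e1^e2 to f(e1)^f(e2).
f(e1) = -1*e1 - 3*e2
f(e2) = -2*e1 - 5*e2
f(e1) ^ f(e2) = (-1*e1 - 3*e2) ^ (-2*e1 - 5*e2)
= (-1)*(-5)*e12 + (-3)*(-2)*e21
= (5 - 6)*e12
= -1*e12
Coefficient = -1


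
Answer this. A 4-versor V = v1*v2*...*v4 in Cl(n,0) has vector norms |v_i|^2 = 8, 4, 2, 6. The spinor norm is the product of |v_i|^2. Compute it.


Spinor norm N(V) = |v1|^2 * |v2|^2 * ... * |v4|^2
= 8 * 4 * 2 * 6
Running product: 8, 32, 64, 384
N(V) = 384


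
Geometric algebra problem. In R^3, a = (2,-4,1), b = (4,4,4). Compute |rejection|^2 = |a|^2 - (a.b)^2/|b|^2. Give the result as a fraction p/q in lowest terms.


|a|^2 = 2^2 + (-4)^2 + 1^2 = 21
|b|^2 = 4^2 + 4^2 + 4^2 = 48
a . b = 2*4 + (-4)*4 + 1*4 = -4
(a.b)^2 = (-4)^2 = 16
|rej|^2 = 21 - 16/48
= (1008 - 16)/48
= 992/48
In lowest terms: 62/3


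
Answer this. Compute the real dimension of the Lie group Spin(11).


Spin(n) double-covers SO(n); both have Lie algebra so(n) of dimension n(n-1)/2.
n = 11
n(n-1) = 11 * 10 = 110
dim Spin(11) = 110/2 = 55


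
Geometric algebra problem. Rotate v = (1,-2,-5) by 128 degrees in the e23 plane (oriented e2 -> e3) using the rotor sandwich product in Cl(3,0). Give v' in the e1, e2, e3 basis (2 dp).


Rotor R = cos(64deg) - sin(64deg)*e23
Rotation angle theta = 2 * 64 = 128 degrees in the e23 plane (e2 -> e3).
The component perpendicular to the plane (e1) is invariant: v'_1 = v1 = 1.00
cos(128deg) = -0.6157, sin(128deg) = 0.7880
v'_2 = v2*cos(theta) - v3*sin(theta) = -2*(-0.6157) - (-5)*0.7880 = 5.17
v'_3 = v2*sin(theta) + v3*cos(theta) = -2*0.7880 + (-5)*(-0.6157) = 1.50
v' = 1.00*e1 + 5.17*e2 + 1.50*e3


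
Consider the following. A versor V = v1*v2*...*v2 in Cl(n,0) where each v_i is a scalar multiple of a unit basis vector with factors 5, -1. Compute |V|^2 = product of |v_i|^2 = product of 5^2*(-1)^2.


Each vector v_i has |v_i|^2 = s_i^2
Squared scales: 5^2 = 25, (-1)^2 = 1
|V|^2 = 25 * 1
= 25


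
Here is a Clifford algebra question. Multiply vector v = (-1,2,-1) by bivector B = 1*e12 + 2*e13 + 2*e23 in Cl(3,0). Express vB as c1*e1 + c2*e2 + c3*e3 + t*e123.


vB has grade-1 (vector) and grade-3 (trivector) parts: vB = (v _| B) + (v ^ B).
Vector part <vB>_1:
  e1: -v2*b12 - v3*b13 = -(2)*(1) - (-1)*(2) = 0
  e2: v1*b12 - v3*b23 = (-1)*(1) - (-1)*(2) = 1
  e3: v1*b13 + v2*b23 = (-1)*(2) + (2)*(2) = 2
Trivector part <vB>_3:
  e123: v1*b23 - v2*b13 + v3*b12 = (-1)*(2) - (2)*(2) + (-1)*(1) = -7
vB = 0*e1 + 1*e2 + 2*e3 - 7*e123


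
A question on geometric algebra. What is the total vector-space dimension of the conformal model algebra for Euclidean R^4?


The conformal model of R^4 uses Cl(5,1): the 4 Euclidean generators plus two extra orthogonal generators e+ (e+^2 = +1) and e- (e-^2 = -1), from which the null vectors e0, einf are built.
Number of generators m = 4 + 2 = 6.
dim Cl(p,q) = 2^m = 2^6 = 64


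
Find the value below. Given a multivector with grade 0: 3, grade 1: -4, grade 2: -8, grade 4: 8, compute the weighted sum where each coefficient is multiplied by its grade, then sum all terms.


Grade-weighted sum = sum of grade_k * coefficient_k
0*3 = 0
1*(-4) = -4
2*(-8) = -16
4*8 = 32
Total = 0 + (-4) + (-16) + 32 = 12


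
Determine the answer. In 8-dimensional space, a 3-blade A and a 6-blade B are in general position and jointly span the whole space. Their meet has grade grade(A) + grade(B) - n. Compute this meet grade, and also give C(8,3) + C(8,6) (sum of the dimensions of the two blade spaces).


Meet grade = grade(A) + grade(B) - n
= 3 + 6 - 8 = 1
C(8,3) = 56
C(8,6) = 28
dim_A + dim_B = 56 + 28 = 84


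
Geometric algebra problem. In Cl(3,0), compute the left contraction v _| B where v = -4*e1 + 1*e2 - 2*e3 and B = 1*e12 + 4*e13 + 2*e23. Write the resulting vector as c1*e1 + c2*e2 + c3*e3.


Left contraction v _| B = <vB>_1 (grade-1 part of the geometric product vB).
Using e1_|e12 = e2, e2_|e12 = -e1, e1_|e13 = e3, e3_|e13 = -e1, e2_|e23 = e3, e3_|e23 = -e2:
e1 coeff: -v2*b12 - v3*b13 = -(1)*(1) - (-2)*(4) = 7
e2 coeff: v1*b12 - v3*b23 = (-4)*(1) - (-2)*(2) = 0
e3 coeff: v1*b13 + v2*b23 = (-4)*(4) + (1)*(2) = -14
v _| B = 7*e1 + 0*e2 - 14*e3


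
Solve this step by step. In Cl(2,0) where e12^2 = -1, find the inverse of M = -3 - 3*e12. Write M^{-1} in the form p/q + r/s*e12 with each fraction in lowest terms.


M = -3 - 3*e12, where e12^2 = -1.
Since M commutes with its reverse ~M = a - b*e12, M * ~M = a^2 - b^2*e12^2 = a^2 + b^2.
So M^{-1} = ~M / (a^2 + b^2) = (a - b*e12)/(a^2 + b^2).
a^2 + b^2 = 9 + 9 = 18
Scalar part = -3/18 = -1/6
Bivector coeff = 3/18 = 1/6
M^{-1} = -1/6 + 1/6*e12


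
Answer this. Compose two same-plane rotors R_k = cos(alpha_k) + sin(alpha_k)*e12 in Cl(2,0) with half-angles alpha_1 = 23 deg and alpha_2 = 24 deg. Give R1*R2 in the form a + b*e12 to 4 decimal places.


Same-plane rotors commute and their half-angles add:
R1*R2 = cos(a1 + a2) + sin(a1 + a2)*e12.
a1 + a2 = 23 + 24 = 47 deg
cos(47 deg) = 0.6820
sin(47 deg) = 0.7314
R1*R2 = 0.6820 + 0.7314*e12


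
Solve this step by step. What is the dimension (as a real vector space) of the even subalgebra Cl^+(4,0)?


Even subalgebra dimension = 2^(n-1)
n = 4 + 0 = 4
2^(4 - 1) = 2^3 = 8
Verification: sum of C(4,k) for even k = 1 + 6 + 1 = 8
Result = 8


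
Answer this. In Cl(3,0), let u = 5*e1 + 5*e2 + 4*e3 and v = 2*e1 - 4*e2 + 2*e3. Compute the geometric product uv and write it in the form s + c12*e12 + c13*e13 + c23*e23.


In Cl(3,0): e_i^2 = 1, e_ie_j = -e_je_i for i != j.
Scalar part = u . v = 5*2 + 5*(-4) + 4*2
= 10 + (-20) + 8 = -2
e12 coeff = 5*(-4) - 5*2 = -20 - 10 = -30
e13 coeff = 5*2 - 4*2 = 10 - 8 = 2
e23 coeff = 5*2 - 4*(-4) = 10 - (-16) = 26
uv = -2 - 30*e12 + 2*e13 + 26*e23


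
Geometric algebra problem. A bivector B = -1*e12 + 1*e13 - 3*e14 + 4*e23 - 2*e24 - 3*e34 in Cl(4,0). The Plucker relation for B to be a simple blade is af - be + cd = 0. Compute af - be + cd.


Plucker relation: af - be + cd
a*f = (-1)*(-3) = 3
b*e = 1*(-2) = -2
c*d = (-3)*4 = -12
af - be + cd = 3 - (-2) + (-12)
= -7


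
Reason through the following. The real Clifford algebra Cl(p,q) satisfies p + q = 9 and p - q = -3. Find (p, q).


We need p + q = 9 and p - q = -3.
Adding: 2p = 9 + (-3) = 6, so p = 3.
Then q = 9 - 3 = 6.
(p, q) = (3, 6)


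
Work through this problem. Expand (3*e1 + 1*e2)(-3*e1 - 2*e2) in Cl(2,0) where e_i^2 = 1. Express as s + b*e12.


Expand: (3*e1 + 1*e2)(-3*e1 - 2*e2)
= 3*(-3)*e1e1 + 3*(-2)*e1e2 + 1*(-3)*e2e1 + 1*(-2)*e2e2
Using e1^2 = e2^2 = 1, e2e1 = -e1e2:
Scalar part s = 3*(-3) + 1*(-2) = -9 + (-2) = -11
Bivector part b = 3*(-2) - 1*(-3) = -6 - (-3) = -3
uv = -11 - 3*e12


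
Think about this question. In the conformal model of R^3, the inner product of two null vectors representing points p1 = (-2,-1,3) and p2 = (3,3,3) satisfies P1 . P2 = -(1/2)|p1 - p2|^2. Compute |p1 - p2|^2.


p1 - p2 = (-5, -4, 0)
|p1 - p2|^2 = (-5)^2 + (-4)^2 + 0^2
= 25 + 16 + 0
= 41


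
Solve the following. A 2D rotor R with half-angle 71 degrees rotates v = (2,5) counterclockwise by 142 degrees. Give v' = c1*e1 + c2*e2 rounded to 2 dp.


Rotor R = cos(71deg) - sin(71deg)*e12
Rotation angle theta = 2 * 71 = 142 degrees
v' = R*v*~R rotates v by theta.
cos(142deg) = -0.7880, sin(142deg) = 0.6157
v'_1 = 2*cos(142deg) - 5*sin(142deg)
= 2*(-0.7880) - 5*0.6157
= -4.65
v'_2 = 2*sin(142deg) + 5*cos(142deg)
= 2*0.6157 + 5*(-0.7880)
= -2.71
v' = -4.65*e1 - 2.71*e2


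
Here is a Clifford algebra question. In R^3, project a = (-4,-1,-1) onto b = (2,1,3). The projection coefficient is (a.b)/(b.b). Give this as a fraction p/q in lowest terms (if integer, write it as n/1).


Projection coefficient = (a . b) / (b . b)
a . b = (-4)*2 + (-1)*1 + (-1)*3
= -8 + (-1) + (-3) = -12
b . b = 2^2 + 1^2 + 3^2
= 4 + 1 + 9 = 14
Coefficient = -12/14
In lowest terms: -6/7


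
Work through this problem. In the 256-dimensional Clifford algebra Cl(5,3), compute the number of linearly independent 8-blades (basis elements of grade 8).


Number of grade-k basis blades in Cl(p,q) with n = p + q is C(n, k).
n = 5 + 3 = 8
C(8, 8) = 8! / (8! * 0!)
= 40320 / (40320 * 1)
= 1


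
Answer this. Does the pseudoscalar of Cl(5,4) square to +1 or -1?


The pseudoscalar I = e1...e_n (product of all n generators) of Cl(p,q) satisfies I^2 = (-1)^(q + n(n-1)/2).
p = 5, q = 4, n = p + q = 9
n(n-1)/2 = 9 * 8 / 2 = 36
Exponent = q + n(n-1)/2 = 4 + 36 = 40
I^2 = (-1)^40 = +1


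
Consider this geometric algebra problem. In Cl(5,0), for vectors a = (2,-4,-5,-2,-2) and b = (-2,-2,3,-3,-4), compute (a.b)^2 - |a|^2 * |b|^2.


a . b = 2*(-2) + (-4)*(-2) + (-5)*3 + (-2)*(-3) + (-2)*(-4)
= -4 + 8 + (-15) + 6 + 8 = 3
|a|^2 = 2^2 + (-4)^2 + (-5)^2 + (-2)^2 + (-2)^2 = 53
|b|^2 = (-2)^2 + (-2)^2 + 3^2 + (-3)^2 + (-4)^2 = 42
(a.b)^2 = 3^2 = 9
|a|^2 * |b|^2 = 53 * 42 = 2226
Result = 9 - 2226 = -2217


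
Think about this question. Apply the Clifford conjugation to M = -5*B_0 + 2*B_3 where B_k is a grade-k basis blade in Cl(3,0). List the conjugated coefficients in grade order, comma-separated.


Clifford conjugate sign for grade k: (-1)^(k(k+1)/2)
Grade 0: (-1)^(0*1/2) = (-1)^0 = 1, coeff -5 -> -5
Grade 3: (-1)^(3*4/2) = (-1)^6 = 1, coeff 2 -> 2
Conjugated coefficients: -5, 2


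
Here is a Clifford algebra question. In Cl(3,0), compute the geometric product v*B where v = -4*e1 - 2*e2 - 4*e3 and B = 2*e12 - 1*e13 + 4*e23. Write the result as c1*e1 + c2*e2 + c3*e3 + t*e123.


vB has grade-1 (vector) and grade-3 (trivector) parts: vB = (v _| B) + (v ^ B).
Vector part <vB>_1:
  e1: -v2*b12 - v3*b13 = -(-2)*(2) - (-4)*(-1) = 0
  e2: v1*b12 - v3*b23 = (-4)*(2) - (-4)*(4) = 8
  e3: v1*b13 + v2*b23 = (-4)*(-1) + (-2)*(4) = -4
Trivector part <vB>_3:
  e123: v1*b23 - v2*b13 + v3*b12 = (-4)*(4) - (-2)*(-1) + (-4)*(2) = -26
vB = 0*e1 + 8*e2 - 4*e3 - 26*e123


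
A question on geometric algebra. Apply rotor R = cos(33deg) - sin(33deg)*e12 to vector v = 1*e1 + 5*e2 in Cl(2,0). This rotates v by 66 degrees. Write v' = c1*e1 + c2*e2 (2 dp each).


Rotor R = cos(33deg) - sin(33deg)*e12
Rotation angle theta = 2 * 33 = 66 degrees
v' = R*v*~R rotates v by theta.
cos(66deg) = 0.4067, sin(66deg) = 0.9135
v'_1 = 1*cos(66deg) - 5*sin(66deg)
= 1*0.4067 - 5*0.9135
= -4.16
v'_2 = 1*sin(66deg) + 5*cos(66deg)
= 1*0.9135 + 5*0.4067
= 2.95
v' = -4.16*e1 + 2.95*e2


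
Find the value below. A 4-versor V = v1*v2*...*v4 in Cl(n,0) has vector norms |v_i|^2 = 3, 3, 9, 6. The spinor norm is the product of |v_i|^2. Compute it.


Spinor norm N(V) = |v1|^2 * |v2|^2 * ... * |v4|^2
= 3 * 3 * 9 * 6
Running product: 3, 9, 81, 486
N(V) = 486


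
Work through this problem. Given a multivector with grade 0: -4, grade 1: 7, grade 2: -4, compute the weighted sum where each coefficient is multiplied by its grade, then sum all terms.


Grade-weighted sum = sum of grade_k * coefficient_k
0*(-4) = 0
1*7 = 7
2*(-4) = -8
Total = 0 + 7 + (-8) = -1


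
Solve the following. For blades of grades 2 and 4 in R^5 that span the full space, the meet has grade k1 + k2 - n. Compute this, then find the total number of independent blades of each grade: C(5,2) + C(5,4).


Meet grade = grade(A) + grade(B) - n
= 2 + 4 - 5 = 1
C(5,2) = 10
C(5,4) = 5
dim_A + dim_B = 10 + 5 = 15


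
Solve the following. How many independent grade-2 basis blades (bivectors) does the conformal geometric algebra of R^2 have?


The conformal model of R^2 uses Cl(3,1) with m = 2 + 2 = 4 generators.
Number of grade-2 blades = C(m, 2) = C(4, 2)
= 4*3/2 = 6


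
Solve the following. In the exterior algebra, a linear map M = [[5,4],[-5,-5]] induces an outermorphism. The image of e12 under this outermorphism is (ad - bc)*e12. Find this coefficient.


The outermorphism of a linear map f sends e1^e2 to f(e1)^f(e2).
f(e1) = 5*e1 - 5*e2
f(e2) = 4*e1 - 5*e2
f(e1) ^ f(e2) = (5*e1 - 5*e2) ^ (4*e1 - 5*e2)
= 5*(-5)*e12 + (-5)*4*e21
= (-25 - (-20))*e12
= -5*e12
Coefficient = -5


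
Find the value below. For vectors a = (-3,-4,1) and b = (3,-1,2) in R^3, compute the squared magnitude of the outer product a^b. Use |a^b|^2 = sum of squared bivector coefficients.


a wedge b = (a1*b2 - a2*b1)*e12 + (a1*b3 - a3*b1)*e13 + (a2*b3 - a3*b2)*e23
e12 coeff: (-3)*(-1) - (-4)*3 = 3 - (-12) = 15
e13 coeff: (-3)*2 - 1*3 = -6 - 3 = -9
e23 coeff: (-4)*2 - 1*(-1) = -8 - (-1) = -7
|a wedge b|^2 = 15^2 + (-9)^2 + (-7)^2
= 225 + 81 + 49
= 355


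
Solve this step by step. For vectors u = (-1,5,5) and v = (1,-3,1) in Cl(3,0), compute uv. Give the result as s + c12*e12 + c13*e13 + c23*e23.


In Cl(3,0): e_i^2 = 1, e_ie_j = -e_je_i for i != j.
Scalar part = u . v = (-1)*1 + 5*(-3) + 5*1
= -1 + (-15) + 5 = -11
e12 coeff = (-1)*(-3) - 5*1 = 3 - 5 = -2
e13 coeff = (-1)*1 - 5*1 = -1 - 5 = -6
e23 coeff = 5*1 - 5*(-3) = 5 - (-15) = 20
uv = -11 - 2*e12 - 6*e13 + 20*e23


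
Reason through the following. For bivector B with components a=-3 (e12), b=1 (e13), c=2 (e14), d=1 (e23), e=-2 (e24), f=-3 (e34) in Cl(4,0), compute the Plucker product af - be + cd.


Plucker relation: af - be + cd
a*f = (-3)*(-3) = 9
b*e = 1*(-2) = -2
c*d = 2*1 = 2
af - be + cd = 9 - (-2) + 2
= 13


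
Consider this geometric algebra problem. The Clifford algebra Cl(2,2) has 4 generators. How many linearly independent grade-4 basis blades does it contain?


Number of grade-k basis blades in Cl(p,q) with n = p + q is C(n, k).
n = 2 + 2 = 4
C(4, 4) = 4! / (4! * 0!)
= 24 / (24 * 1)
= 1


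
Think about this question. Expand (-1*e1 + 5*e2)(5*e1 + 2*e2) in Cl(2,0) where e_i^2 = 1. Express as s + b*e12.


Expand: (-1*e1 + 5*e2)(5*e1 + 2*e2)
= (-1)*5*e1e1 + (-1)*2*e1e2 + 5*5*e2e1 + 5*2*e2e2
Using e1^2 = e2^2 = 1, e2e1 = -e1e2:
Scalar part s = (-1)*5 + 5*2 = -5 + 10 = 5
Bivector part b = (-1)*2 - 5*5 = -2 - 25 = -27
uv = 5 - 27*e12


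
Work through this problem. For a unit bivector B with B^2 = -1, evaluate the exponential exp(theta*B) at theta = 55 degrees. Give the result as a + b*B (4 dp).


For a unit bivector B with B^2 = -1, the exponential series gives
e^(theta*B) = cos(theta) + sin(theta)*B (the GA analogue of Euler's formula).
theta = 55 degrees = 0.959931 rad
cos(55 deg) = 0.5736
sin(55 deg) = 0.8192
exp(theta*B) = 0.5736 + 0.8192*B


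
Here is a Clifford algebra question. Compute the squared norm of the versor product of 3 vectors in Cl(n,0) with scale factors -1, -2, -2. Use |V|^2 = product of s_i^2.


Each vector v_i has |v_i|^2 = s_i^2
Squared scales: (-1)^2 = 1, (-2)^2 = 4, (-2)^2 = 4
|V|^2 = 1 * 4 * 4
= 16


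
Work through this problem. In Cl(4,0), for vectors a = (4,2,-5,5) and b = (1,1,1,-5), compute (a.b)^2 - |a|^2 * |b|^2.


a . b = 4*1 + 2*1 + (-5)*1 + 5*(-5)
= 4 + 2 + (-5) + (-25) = -24
|a|^2 = 4^2 + 2^2 + (-5)^2 + 5^2 = 70
|b|^2 = 1^2 + 1^2 + 1^2 + (-5)^2 = 28
(a.b)^2 = (-24)^2 = 576
|a|^2 * |b|^2 = 70 * 28 = 1960
Result = 576 - 1960 = -1384


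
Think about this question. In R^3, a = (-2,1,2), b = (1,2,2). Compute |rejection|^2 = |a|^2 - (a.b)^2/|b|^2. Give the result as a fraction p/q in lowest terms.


|a|^2 = (-2)^2 + 1^2 + 2^2 = 9
|b|^2 = 1^2 + 2^2 + 2^2 = 9
a . b = (-2)*1 + 1*2 + 2*2 = 4
(a.b)^2 = 4^2 = 16
|rej|^2 = 9 - 16/9
= (81 - 16)/9
= 65/9
In lowest terms: 65/9


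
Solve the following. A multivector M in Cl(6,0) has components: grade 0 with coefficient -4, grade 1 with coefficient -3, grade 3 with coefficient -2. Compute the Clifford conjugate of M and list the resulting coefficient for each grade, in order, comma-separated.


Clifford conjugate sign for grade k: (-1)^(k(k+1)/2)
Grade 0: (-1)^(0*1/2) = (-1)^0 = 1, coeff -4 -> -4
Grade 1: (-1)^(1*2/2) = (-1)^1 = -1, coeff -3 -> 3
Grade 3: (-1)^(3*4/2) = (-1)^6 = 1, coeff -2 -> -2
Conjugated coefficients: -4, 3, -2


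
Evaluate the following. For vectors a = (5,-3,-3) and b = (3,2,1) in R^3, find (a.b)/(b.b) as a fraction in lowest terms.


Projection coefficient = (a . b) / (b . b)
a . b = 5*3 + (-3)*2 + (-3)*1
= 15 + (-6) + (-3) = 6
b . b = 3^2 + 2^2 + 1^2
= 9 + 4 + 1 = 14
Coefficient = 6/14
In lowest terms: 3/7


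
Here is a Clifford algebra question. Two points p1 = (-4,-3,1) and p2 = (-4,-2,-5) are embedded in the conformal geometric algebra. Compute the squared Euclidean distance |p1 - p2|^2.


p1 - p2 = (0, -1, 6)
|p1 - p2|^2 = 0^2 + (-1)^2 + 6^2
= 0 + 1 + 36
= 37


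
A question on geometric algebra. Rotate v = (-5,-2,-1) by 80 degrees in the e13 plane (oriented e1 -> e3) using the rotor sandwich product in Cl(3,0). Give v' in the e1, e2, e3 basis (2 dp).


Rotor R = cos(40deg) - sin(40deg)*e13
Rotation angle theta = 2 * 40 = 80 degrees in the e13 plane (e1 -> e3).
The component perpendicular to the plane (e2) is invariant: v'_2 = v2 = -2.00
cos(80deg) = 0.1736, sin(80deg) = 0.9848
v'_1 = v1*cos(theta) - v3*sin(theta) = -5*0.1736 - (-1)*0.9848 = 0.12
v'_3 = v1*sin(theta) + v3*cos(theta) = -5*0.9848 + (-1)*0.1736 = -5.10
v' = 0.12*e1 - 2.00*e2 - 5.10*e3


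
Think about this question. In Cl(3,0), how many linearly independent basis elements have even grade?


Even subalgebra dimension = 2^(n-1)
n = 3 + 0 = 3
2^(3 - 1) = 2^2 = 4
Verification: sum of C(3,k) for even k = 1 + 3 = 4
Result = 4


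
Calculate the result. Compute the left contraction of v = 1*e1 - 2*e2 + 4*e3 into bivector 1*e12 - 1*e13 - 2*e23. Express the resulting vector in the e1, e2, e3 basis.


Left contraction v _| B = <vB>_1 (grade-1 part of the geometric product vB).
Using e1_|e12 = e2, e2_|e12 = -e1, e1_|e13 = e3, e3_|e13 = -e1, e2_|e23 = e3, e3_|e23 = -e2:
e1 coeff: -v2*b12 - v3*b13 = -(-2)*(1) - (4)*(-1) = 6
e2 coeff: v1*b12 - v3*b23 = (1)*(1) - (4)*(-2) = 9
e3 coeff: v1*b13 + v2*b23 = (1)*(-1) + (-2)*(-2) = 3
v _| B = 6*e1 + 9*e2 + 3*e3


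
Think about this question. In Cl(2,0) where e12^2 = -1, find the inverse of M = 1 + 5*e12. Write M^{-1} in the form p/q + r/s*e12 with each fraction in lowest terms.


M = 1 + 5*e12, where e12^2 = -1.
Since M commutes with its reverse ~M = a - b*e12, M * ~M = a^2 - b^2*e12^2 = a^2 + b^2.
So M^{-1} = ~M / (a^2 + b^2) = (a - b*e12)/(a^2 + b^2).
a^2 + b^2 = 1 + 25 = 26
Scalar part = 1/26 = 1/26
Bivector coeff = -5/26 = -5/26
M^{-1} = 1/26 - 5/26*e12


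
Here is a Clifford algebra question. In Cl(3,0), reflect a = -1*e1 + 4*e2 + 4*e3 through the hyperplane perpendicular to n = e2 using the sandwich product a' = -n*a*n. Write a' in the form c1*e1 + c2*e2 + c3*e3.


Reflection formula: a' = -n*a*n, with n = e2 (unit vector, n^2 = 1).
For reflection through hyperplane perp to e2:
The component along e2 flips sign, others stay.
a = (-1, 4, 4)
a' = (-1, -4, 4)
a' = -1*e1 - 4*e2 + 4*e3


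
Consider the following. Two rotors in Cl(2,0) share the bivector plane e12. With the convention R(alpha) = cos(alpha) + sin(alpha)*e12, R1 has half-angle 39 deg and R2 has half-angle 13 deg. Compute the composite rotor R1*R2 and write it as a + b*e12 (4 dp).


Same-plane rotors commute and their half-angles add:
R1*R2 = cos(a1 + a2) + sin(a1 + a2)*e12.
a1 + a2 = 39 + 13 = 52 deg
cos(52 deg) = 0.6157
sin(52 deg) = 0.7880
R1*R2 = 0.6157 + 0.7880*e12


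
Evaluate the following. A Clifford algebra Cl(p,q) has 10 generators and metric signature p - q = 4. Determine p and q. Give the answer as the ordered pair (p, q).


We need p + q = 10 and p - q = 4.
Adding: 2p = 10 + 4 = 14, so p = 7.
Then q = 10 - 7 = 3.
(p, q) = (7, 3)


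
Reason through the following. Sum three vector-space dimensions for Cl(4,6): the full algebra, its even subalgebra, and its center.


n = 4 + 6 = 10
Total dim = 2^10 = 1024
Even subalgebra dim = 2^9 = 512
n is even, so center dim = 1
Sum = 1024 + 512 + 1 = 1537


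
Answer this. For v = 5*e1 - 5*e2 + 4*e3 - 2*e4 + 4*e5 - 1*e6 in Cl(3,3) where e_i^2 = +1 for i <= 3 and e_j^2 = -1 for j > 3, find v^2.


v^2 = sum of c_i^2 * e_i^2
Positive signature terms (e_i^2 = +1): 5^2 + (-5)^2 + 4^2 = 66
Negative signature terms (e_j^2 = -1): (-2)^2 + 4^2 + (-1)^2 = 21
v^2 = 66 - 21 = 45


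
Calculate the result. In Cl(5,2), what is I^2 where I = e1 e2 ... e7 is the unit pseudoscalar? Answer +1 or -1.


The pseudoscalar I = e1...e_n (product of all n generators) of Cl(p,q) satisfies I^2 = (-1)^(q + n(n-1)/2).
p = 5, q = 2, n = p + q = 7
n(n-1)/2 = 7 * 6 / 2 = 21
Exponent = q + n(n-1)/2 = 2 + 21 = 23
I^2 = (-1)^23 = -1


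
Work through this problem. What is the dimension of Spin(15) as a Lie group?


Spin(n) double-covers SO(n); both have Lie algebra so(n) of dimension n(n-1)/2.
n = 15
n(n-1) = 15 * 14 = 210
dim Spin(15) = 210/2 = 105


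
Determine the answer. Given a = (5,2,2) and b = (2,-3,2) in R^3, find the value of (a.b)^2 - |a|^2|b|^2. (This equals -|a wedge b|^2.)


a . b = 5*2 + 2*(-3) + 2*2
= 10 + (-6) + 4 = 8
|a|^2 = 5^2 + 2^2 + 2^2 = 33
|b|^2 = 2^2 + (-3)^2 + 2^2 = 17
(a.b)^2 = 8^2 = 64
|a|^2 * |b|^2 = 33 * 17 = 561
Result = 64 - 561 = -497


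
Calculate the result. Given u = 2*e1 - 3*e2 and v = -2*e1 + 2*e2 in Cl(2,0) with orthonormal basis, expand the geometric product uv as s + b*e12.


Expand: (2*e1 - 3*e2)(-2*e1 + 2*e2)
= 2*(-2)*e1e1 + 2*2*e1e2 + (-3)*(-2)*e2e1 + (-3)*2*e2e2
Using e1^2 = e2^2 = 1, e2e1 = -e1e2:
Scalar part s = 2*(-2) + (-3)*2 = -4 + (-6) = -10
Bivector part b = 2*2 - (-3)*(-2) = 4 - 6 = -2
uv = -10 - 2*e12


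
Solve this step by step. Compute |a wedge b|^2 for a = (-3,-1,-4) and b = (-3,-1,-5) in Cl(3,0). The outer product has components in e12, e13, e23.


a wedge b = (a1*b2 - a2*b1)*e12 + (a1*b3 - a3*b1)*e13 + (a2*b3 - a3*b2)*e23
e12 coeff: (-3)*(-1) - (-1)*(-3) = 3 - 3 = 0
e13 coeff: (-3)*(-5) - (-4)*(-3) = 15 - 12 = 3
e23 coeff: (-1)*(-5) - (-4)*(-1) = 5 - 4 = 1
|a wedge b|^2 = 0^2 + 3^2 + 1^2
= 0 + 9 + 1
= 10


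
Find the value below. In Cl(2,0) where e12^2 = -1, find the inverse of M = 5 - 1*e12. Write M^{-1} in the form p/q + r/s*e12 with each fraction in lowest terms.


M = 5 - 1*e12, where e12^2 = -1.
Since M commutes with its reverse ~M = a - b*e12, M * ~M = a^2 - b^2*e12^2 = a^2 + b^2.
So M^{-1} = ~M / (a^2 + b^2) = (a - b*e12)/(a^2 + b^2).
a^2 + b^2 = 25 + 1 = 26
Scalar part = 5/26 = 5/26
Bivector coeff = 1/26 = 1/26
M^{-1} = 5/26 + 1/26*e12


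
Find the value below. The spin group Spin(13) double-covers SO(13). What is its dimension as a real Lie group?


Spin(n) double-covers SO(n); both have Lie algebra so(n) of dimension n(n-1)/2.
n = 13
n(n-1) = 13 * 12 = 156
dim Spin(13) = 156/2 = 78
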